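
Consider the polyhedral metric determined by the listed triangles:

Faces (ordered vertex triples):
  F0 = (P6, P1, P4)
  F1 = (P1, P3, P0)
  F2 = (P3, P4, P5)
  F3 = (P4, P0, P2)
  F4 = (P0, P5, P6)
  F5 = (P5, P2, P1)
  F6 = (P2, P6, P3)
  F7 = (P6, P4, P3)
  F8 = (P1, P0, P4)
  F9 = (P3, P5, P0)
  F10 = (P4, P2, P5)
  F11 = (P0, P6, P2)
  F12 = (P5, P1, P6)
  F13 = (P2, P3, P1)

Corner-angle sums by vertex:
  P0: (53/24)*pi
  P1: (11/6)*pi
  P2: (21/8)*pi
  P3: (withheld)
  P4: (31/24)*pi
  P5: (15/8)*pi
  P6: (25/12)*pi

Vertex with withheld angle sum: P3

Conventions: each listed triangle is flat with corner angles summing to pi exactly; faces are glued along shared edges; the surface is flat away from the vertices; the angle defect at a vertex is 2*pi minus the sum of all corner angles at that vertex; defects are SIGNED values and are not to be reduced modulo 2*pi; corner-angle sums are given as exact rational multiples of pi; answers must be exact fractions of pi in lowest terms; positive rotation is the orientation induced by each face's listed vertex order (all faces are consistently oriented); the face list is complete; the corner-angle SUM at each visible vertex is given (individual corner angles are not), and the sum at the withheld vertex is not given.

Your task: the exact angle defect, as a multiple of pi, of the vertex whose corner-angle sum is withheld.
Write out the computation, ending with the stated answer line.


V = 7, E = 21, F = 14; chi = V - E + F = 0
Gauss-Bonnet: total defect = 2*pi*chi = 0; visible defects sum to pi/12

Answer: defect(P3) = -pi/12


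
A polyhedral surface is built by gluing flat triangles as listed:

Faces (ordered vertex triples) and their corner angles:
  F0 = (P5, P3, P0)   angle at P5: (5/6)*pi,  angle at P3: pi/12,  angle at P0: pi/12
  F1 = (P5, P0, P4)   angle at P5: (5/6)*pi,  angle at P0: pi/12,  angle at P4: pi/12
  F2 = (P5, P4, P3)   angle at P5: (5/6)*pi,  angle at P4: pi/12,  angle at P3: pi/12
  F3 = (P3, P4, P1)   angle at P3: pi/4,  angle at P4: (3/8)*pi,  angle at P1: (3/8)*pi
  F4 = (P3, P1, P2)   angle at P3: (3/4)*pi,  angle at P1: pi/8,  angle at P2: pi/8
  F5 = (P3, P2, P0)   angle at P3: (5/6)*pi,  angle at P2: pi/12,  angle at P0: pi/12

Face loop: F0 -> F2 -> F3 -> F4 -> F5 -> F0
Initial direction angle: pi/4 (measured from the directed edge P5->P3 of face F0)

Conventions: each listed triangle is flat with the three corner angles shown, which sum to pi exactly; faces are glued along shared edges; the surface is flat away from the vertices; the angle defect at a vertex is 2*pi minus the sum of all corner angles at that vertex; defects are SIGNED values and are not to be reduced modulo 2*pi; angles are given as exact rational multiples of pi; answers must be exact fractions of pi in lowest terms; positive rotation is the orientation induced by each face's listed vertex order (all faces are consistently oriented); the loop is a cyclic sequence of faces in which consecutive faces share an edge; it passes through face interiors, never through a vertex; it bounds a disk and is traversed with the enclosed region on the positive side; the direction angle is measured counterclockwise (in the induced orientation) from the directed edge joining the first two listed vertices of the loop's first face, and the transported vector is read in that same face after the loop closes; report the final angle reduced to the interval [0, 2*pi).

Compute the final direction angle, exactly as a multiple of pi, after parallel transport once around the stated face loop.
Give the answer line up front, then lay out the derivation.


Answer: final direction angle = pi/4

enclosed vertex P3: corner angles sum to 2*pi, defect = 2*pi - 2*pi = 0
final direction = starting direction + enclosed defect total, reduced mod 2*pi (induced orientation)
final angle = pi/4 + 0 = pi/4 (mod 2*pi)


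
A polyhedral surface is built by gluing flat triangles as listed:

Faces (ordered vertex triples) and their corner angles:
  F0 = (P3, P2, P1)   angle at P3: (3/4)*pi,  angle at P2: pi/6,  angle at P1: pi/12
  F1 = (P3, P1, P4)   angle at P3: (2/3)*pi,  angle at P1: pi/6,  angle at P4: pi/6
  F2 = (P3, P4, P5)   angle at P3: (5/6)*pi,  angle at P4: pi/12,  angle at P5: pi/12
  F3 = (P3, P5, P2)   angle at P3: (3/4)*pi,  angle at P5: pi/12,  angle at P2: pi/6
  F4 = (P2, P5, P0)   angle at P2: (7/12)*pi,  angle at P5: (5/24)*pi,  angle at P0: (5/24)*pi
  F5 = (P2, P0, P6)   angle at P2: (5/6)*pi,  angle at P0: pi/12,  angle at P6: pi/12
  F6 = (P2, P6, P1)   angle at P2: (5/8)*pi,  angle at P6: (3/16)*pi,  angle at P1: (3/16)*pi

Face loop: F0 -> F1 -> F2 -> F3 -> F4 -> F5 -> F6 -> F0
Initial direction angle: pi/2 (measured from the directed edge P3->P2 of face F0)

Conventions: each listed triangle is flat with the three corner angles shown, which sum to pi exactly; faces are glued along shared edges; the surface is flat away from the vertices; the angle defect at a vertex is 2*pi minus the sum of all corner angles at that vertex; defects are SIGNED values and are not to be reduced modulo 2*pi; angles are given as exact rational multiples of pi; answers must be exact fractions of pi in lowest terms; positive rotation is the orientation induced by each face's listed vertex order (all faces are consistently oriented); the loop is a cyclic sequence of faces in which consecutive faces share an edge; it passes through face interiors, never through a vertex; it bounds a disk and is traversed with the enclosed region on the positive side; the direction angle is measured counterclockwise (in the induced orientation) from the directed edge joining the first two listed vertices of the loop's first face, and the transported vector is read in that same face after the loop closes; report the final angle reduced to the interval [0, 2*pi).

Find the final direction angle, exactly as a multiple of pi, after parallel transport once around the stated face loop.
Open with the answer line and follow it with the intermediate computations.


Answer: final direction angle = (9/8)*pi

enclosed vertex P2: corner angles sum to (19/8)*pi, defect = 2*pi - (19/8)*pi = (-3/8)*pi
enclosed vertex P3: corner angles sum to 3*pi, defect = 2*pi - 3*pi = -pi
the final direction is the initial angle plus the enclosed defects, taken mod 2*pi in the induced orientation
final angle = pi/2 - (11/8)*pi = (9/8)*pi (mod 2*pi)


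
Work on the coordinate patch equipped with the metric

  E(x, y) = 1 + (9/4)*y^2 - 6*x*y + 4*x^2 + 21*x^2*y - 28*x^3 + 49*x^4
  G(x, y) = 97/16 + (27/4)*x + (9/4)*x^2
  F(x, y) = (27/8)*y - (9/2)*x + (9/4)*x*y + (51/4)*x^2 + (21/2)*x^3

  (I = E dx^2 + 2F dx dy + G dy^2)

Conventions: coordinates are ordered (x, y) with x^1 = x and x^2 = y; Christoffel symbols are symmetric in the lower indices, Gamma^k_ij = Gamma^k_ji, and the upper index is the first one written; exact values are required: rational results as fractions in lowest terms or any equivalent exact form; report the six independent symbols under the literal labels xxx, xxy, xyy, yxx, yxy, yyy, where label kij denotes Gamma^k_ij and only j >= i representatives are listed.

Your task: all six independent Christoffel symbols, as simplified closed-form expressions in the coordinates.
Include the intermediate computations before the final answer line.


E = 1 + (9/4)*y^2 - 6*x*y + 4*x^2 + 21*x^2*y - 28*x^3 + 49*x^4; F = (27/8)*y - (9/2)*x + (9/4)*x*y + (51/4)*x^2 + (21/2)*x^3; G = 97/16 + (27/4)*x + (9/4)*x^2
Gamma^k_ij = (1/2) g^{kl} (d_i g_jl + d_j g_il - d_l g_ij), with g^inv = (1/(EG-F^2)) [[G, -F], [-F, E]]
first partials: E_x = -6*y + 8*x + 42*x*y - 84*x^2 + 196*x^3, E_y = (9/2)*y - 6*x + 21*x^2, F_x = -9/2 + (9/4)*y + (51/2)*x + (63/2)*x^2, F_y = 27/8 + (9/4)*x, G_x = 27/4 + (9/2)*x, G_y = 0
D = EG - F^2 = 97/16 + (27/4)*x + (9/4)*y^2 - 6*x*y + (25/4)*x^2 + 21*x^2*y - 28*x^3 + 49*x^4
expanded: Gamma^x_xx = (G E_x - 2F F_x + F E_y)/(2D), Gamma^x_xy = (G E_y - F G_x)/(2D), Gamma^x_yy = (2G F_y - G G_x - F G_y)/(2D), Gamma^y_xx = (2E F_x - E E_y - F E_x)/(2D), Gamma^y_xy = (E G_x - F E_y)/(2D), Gamma^y_yy = (E G_y - 2F F_y + F G_x)/(2D); substitute and cancel common factors

Answer: Gamma_xxx = (1568*x^3 - 672*x^2 + 336*x*y + 64*x - 48*y)/(784*x^4 - 448*x^3 + 336*x^2*y + 100*x^2 - 96*x*y + 108*x + 36*y^2 + 97), Gamma_xxy = (168*x^2 - 48*x + 36*y)/(784*x^4 - 448*x^3 + 336*x^2*y + 100*x^2 - 96*x*y + 108*x + 36*y^2 + 97), Gamma_xyy = 0, Gamma_yxx = (336*x^2 + 456*x - 72)/(784*x^4 - 448*x^3 + 336*x^2*y + 100*x^2 - 96*x*y + 108*x + 36*y^2 + 97), Gamma_yxy = (36*x + 54)/(784*x^4 - 448*x^3 + 336*x^2*y + 100*x^2 - 96*x*y + 108*x + 36*y^2 + 97), Gamma_yyy = 0


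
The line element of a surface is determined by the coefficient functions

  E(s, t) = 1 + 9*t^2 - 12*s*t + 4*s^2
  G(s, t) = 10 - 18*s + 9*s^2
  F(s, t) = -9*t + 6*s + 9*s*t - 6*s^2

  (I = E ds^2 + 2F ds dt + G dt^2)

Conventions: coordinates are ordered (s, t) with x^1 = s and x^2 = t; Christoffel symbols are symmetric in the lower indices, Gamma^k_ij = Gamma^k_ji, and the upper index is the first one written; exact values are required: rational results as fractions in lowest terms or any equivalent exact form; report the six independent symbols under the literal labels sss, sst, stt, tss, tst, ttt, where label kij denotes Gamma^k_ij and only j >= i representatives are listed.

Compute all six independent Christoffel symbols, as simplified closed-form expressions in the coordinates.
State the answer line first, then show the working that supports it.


Answer: Gamma_sss = (4*s - 6*t)/(13*s^2 - 12*s*t - 18*s + 9*t^2 + 10), Gamma_sst = (-6*s + 9*t)/(13*s^2 - 12*s*t - 18*s + 9*t^2 + 10), Gamma_stt = 0, Gamma_tss = (6 - 6*s)/(13*s^2 - 12*s*t - 18*s + 9*t^2 + 10), Gamma_tst = (9*s - 9)/(13*s^2 - 12*s*t - 18*s + 9*t^2 + 10), Gamma_ttt = 0

E = 1 + 9*t^2 - 12*s*t + 4*s^2; F = -9*t + 6*s + 9*s*t - 6*s^2; G = 10 - 18*s + 9*s^2
Gamma^k_ij = (1/2) g^{kl} (d_i g_jl + d_j g_il - d_l g_ij), with g^inv = (1/(EG-F^2)) [[G, -F], [-F, E]]
first partials: E_s = -12*t + 8*s, E_t = 18*t - 12*s, F_s = 6 + 9*t - 12*s, F_t = -9 + 9*s, G_s = -18 + 18*s, G_t = 0
D = EG - F^2 = 10 - 18*s + 9*t^2 - 12*s*t + 13*s^2
expanded: Gamma^s_ss = (G E_s - 2F F_s + F E_t)/(2D), Gamma^s_st = (G E_t - F G_s)/(2D), Gamma^s_tt = (2G F_t - G G_s - F G_t)/(2D), Gamma^t_ss = (2E F_s - E E_t - F E_s)/(2D), Gamma^t_st = (E G_s - F E_t)/(2D), Gamma^t_tt = (E G_t - 2F F_t + F G_s)/(2D); substitute and cancel common factors


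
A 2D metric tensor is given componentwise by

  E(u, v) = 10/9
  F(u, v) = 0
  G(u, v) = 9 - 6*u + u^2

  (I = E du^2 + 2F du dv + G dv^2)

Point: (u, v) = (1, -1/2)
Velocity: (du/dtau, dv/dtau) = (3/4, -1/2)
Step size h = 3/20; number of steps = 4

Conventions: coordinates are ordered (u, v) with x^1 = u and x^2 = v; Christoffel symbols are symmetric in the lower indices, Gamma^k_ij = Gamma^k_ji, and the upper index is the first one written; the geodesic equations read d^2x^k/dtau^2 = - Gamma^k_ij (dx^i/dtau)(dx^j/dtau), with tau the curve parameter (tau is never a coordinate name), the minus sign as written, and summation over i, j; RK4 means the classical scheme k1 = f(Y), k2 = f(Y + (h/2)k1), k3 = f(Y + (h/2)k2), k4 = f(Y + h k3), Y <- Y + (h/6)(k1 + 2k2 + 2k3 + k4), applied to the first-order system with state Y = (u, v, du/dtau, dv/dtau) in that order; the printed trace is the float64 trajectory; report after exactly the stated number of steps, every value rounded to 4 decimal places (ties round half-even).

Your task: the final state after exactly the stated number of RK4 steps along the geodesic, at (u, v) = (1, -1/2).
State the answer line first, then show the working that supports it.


Answer: u = 1.3488, v = -0.8710, du/dtau = 0.3770, dv/dtau = -0.7335

f(Y) = (du/dtau, dv/dtau, -Gamma^u_ij Y'^i Y'^j, -Gamma^v_ij Y'^i Y'^j) with the Gammas evaluated at the stage position; h = 0.150000; intermediate values shown to 6 dp
step 0: u = 1.0000, v = -0.5000, du/dtau = 0.7500, dv/dtau = -0.5000
step 1:
  k1: at (u, v) = (1.000000, -0.500000), (du/dtau, dv/dtau) = (0.750000, -0.500000); Gamma_uuu = 0.000000, Gamma_uuv = 0.000000, Gamma_uvv = 1.800000, Gamma_vuu = 0.000000, Gamma_vuv = -0.500000, Gamma_vvv = 0.000000; k1 = (0.750000, -0.500000, -0.450000, -0.375000)
  k2: at (u, v) = (1.056250, -0.537500), (du/dtau, dv/dtau) = (0.716250, -0.528125); Gamma_uuu = 0.000000, Gamma_uuv = 0.000000, Gamma_uvv = 1.749375, Gamma_vuu = 0.000000, Gamma_vuv = -0.514469, Gamma_vvv = 0.000000; k2 = (0.716250, -0.528125, -0.487929, -0.389216)
  k3: at (u, v) = (1.053719, -0.539609), (du/dtau, dv/dtau) = (0.713405, -0.529191); Gamma_uuu = 0.000000, Gamma_uuv = 0.000000, Gamma_uvv = 1.751653, Gamma_vuu = 0.000000, Gamma_vuv = -0.513800, Gamma_vvv = 0.000000; k3 = (0.713405, -0.529191, -0.490539, -0.387948)
  k4: at (u, v) = (1.107011, -0.579379), (du/dtau, dv/dtau) = (0.676419, -0.558192); Gamma_uuu = 0.000000, Gamma_uuv = 0.000000, Gamma_uvv = 1.703690, Gamma_vuu = 0.000000, Gamma_vuv = -0.528265, Gamma_vvv = 0.000000; k4 = (0.676419, -0.558192, -0.530833, -0.398916)
  Y <- Y + (h/6)(k1 + 2k2 + 2k3 + k4): u = 1.1071, v = -0.5793, du/dtau = 0.6766, dv/dtau = -0.5582
step 2:
  k1: at (u, v) = (1.107143, -0.579321), (du/dtau, dv/dtau) = (0.676556, -0.558206); Gamma_uuu = 0.000000, Gamma_uuv = 0.000000, Gamma_uvv = 1.703571, Gamma_vuu = 0.000000, Gamma_vuv = -0.528302, Gamma_vvv = 0.000000; k1 = (0.676556, -0.558206, -0.530823, -0.399035)
  k2: at (u, v) = (1.157885, -0.621186), (du/dtau, dv/dtau) = (0.636744, -0.588134); Gamma_uuu = 0.000000, Gamma_uuv = 0.000000, Gamma_uvv = 1.657904, Gamma_vuu = 0.000000, Gamma_vuv = -0.542854, Gamma_vvv = 0.000000; k2 = (0.636744, -0.588134, -0.573471, -0.406588)
  k3: at (u, v) = (1.154899, -0.623431), (du/dtau, dv/dtau) = (0.633545, -0.588700); Gamma_uuu = 0.000000, Gamma_uuv = 0.000000, Gamma_uvv = 1.660591, Gamma_vuu = 0.000000, Gamma_vuv = -0.541976, Gamma_vvv = 0.000000; k3 = (0.633545, -0.588700, -0.575507, -0.404280)
  k4: at (u, v) = (1.202175, -0.667626), (du/dtau, dv/dtau) = (0.590230, -0.618848); Gamma_uuu = 0.000000, Gamma_uuv = 0.000000, Gamma_uvv = 1.618042, Gamma_vuu = 0.000000, Gamma_vuv = -0.556228, Gamma_vvv = 0.000000; k4 = (0.590230, -0.618848, -0.619666, -0.406338)
  Y <- Y + (h/6)(k1 + 2k2 + 2k3 + k4): u = 1.2023, v = -0.6676, du/dtau = 0.5903, dv/dtau = -0.6189
step 3:
  k1: at (u, v) = (1.202327, -0.667589), (du/dtau, dv/dtau) = (0.590345, -0.618884); Gamma_uuu = 0.000000, Gamma_uuv = 0.000000, Gamma_uvv = 1.617905, Gamma_vuu = 0.000000, Gamma_vuv = -0.556275, Gamma_vvv = 0.000000; k1 = (0.590345, -0.618884, -0.619685, -0.406475)
  k2: at (u, v) = (1.246603, -0.714005), (du/dtau, dv/dtau) = (0.543868, -0.649369); Gamma_uuu = 0.000000, Gamma_uuv = 0.000000, Gamma_uvv = 1.578057, Gamma_vuu = 0.000000, Gamma_vuv = -0.570322, Gamma_vvv = 0.000000; k2 = (0.543868, -0.649369, -0.665436, -0.402843)
  k3: at (u, v) = (1.243117, -0.716291), (du/dtau, dv/dtau) = (0.540437, -0.649097); Gamma_uuu = 0.000000, Gamma_uuv = 0.000000, Gamma_uvv = 1.581194, Gamma_vuu = 0.000000, Gamma_vuv = -0.569190, Gamma_vvv = 0.000000; k3 = (0.540437, -0.649097, -0.666200, -0.399339)
  k4: at (u, v) = (1.283393, -0.764953), (du/dtau, dv/dtau) = (0.490415, -0.678785); Gamma_uuu = 0.000000, Gamma_uuv = 0.000000, Gamma_uvv = 1.544946, Gamma_vuu = 0.000000, Gamma_vuv = -0.582544, Gamma_vvv = 0.000000; k4 = (0.490415, -0.678785, -0.711832, -0.387842)
  Y <- Y + (h/6)(k1 + 2k2 + 2k3 + k4): u = 1.2836, v = -0.7650, du/dtau = 0.4905, dv/dtau = -0.6789
step 4:
  k1: at (u, v) = (1.283562, -0.764954), (du/dtau, dv/dtau) = (0.490475, -0.678851); Gamma_uuu = 0.000000, Gamma_uuv = 0.000000, Gamma_uvv = 1.544795, Gamma_vuu = 0.000000, Gamma_vuv = -0.582602, Gamma_vvv = 0.000000; k1 = (0.490475, -0.678851, -0.711901, -0.387965)
  k2: at (u, v) = (1.320347, -0.815868), (du/dtau, dv/dtau) = (0.437082, -0.707948); Gamma_uuu = 0.000000, Gamma_uuv = 0.000000, Gamma_uvv = 1.511687, Gamma_vuu = 0.000000, Gamma_vuv = -0.595361, Gamma_vvv = 0.000000; k2 = (0.437082, -0.707948, -0.757644, -0.368447)
  k3: at (u, v) = (1.316343, -0.818050), (du/dtau, dv/dtau) = (0.433652, -0.706484); Gamma_uuu = 0.000000, Gamma_uuv = 0.000000, Gamma_uvv = 1.515291, Gamma_vuu = 0.000000, Gamma_vuv = -0.593945, Gamma_vvv = 0.000000; k3 = (0.433652, -0.706484, -0.756312, -0.363932)
  k4: at (u, v) = (1.348609, -0.870926), (du/dtau, dv/dtau) = (0.377028, -0.733441); Gamma_uuu = 0.000000, Gamma_uuv = 0.000000, Gamma_uvv = 1.486252, Gamma_vuu = 0.000000, Gamma_vuv = -0.605550, Gamma_vvv = 0.000000; k4 = (0.377028, -0.733441, -0.799507, -0.334903)
  Y <- Y + (h/6)(k1 + 2k2 + 2k3 + k4): u = 1.3488, v = -0.8710, du/dtau = 0.3770, dv/dtau = -0.7335


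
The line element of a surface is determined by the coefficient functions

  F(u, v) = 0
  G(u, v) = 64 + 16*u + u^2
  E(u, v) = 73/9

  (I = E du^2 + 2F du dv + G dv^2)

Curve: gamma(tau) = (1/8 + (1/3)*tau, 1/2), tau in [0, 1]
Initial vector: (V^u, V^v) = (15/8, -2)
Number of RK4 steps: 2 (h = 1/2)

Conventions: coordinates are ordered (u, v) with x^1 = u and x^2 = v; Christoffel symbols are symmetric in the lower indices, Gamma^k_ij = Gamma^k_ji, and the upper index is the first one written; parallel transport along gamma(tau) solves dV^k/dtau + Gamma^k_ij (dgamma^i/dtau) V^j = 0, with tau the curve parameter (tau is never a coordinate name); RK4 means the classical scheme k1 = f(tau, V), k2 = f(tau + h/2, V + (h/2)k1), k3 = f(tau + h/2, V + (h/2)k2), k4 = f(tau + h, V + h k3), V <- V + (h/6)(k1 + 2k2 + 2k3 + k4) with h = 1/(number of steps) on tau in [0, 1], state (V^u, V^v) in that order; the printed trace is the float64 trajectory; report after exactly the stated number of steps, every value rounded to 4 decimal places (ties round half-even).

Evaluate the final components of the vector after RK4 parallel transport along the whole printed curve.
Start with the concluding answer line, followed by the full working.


Answer: V^u = 1.8750, V^v = -1.9212

gamma'(tau) = (1/3, 0); f(tau, V)^k = -Gamma^k_ij(gamma(tau)) gamma'^i(tau) V^j; h = 1/2; intermediate values shown to 6 dp
curve data and Christoffel symbols at the stage parameters:
  tau = 0.000000: gamma = (0.125000, 0.500000), gamma' = (0.333333, 0.000000); Gamma_uuu = 0.000000, Gamma_uuv = 0.000000, Gamma_uvv = -1.001712, Gamma_vuu = 0.000000, Gamma_vuv = 0.123077, Gamma_vvv = 0.000000
  tau = 0.250000: gamma = (0.208333, 0.500000), gamma' = (0.333333, 0.000000); Gamma_uuu = 0.000000, Gamma_uuv = 0.000000, Gamma_uvv = -1.011986, Gamma_vuu = 0.000000, Gamma_vuv = 0.121827, Gamma_vvv = 0.000000
  tau = 0.500000: gamma = (0.291667, 0.500000), gamma' = (0.333333, 0.000000); Gamma_uuu = 0.000000, Gamma_uuv = 0.000000, Gamma_uvv = -1.022260, Gamma_vuu = 0.000000, Gamma_vuv = 0.120603, Gamma_vvv = 0.000000
  tau = 0.750000: gamma = (0.375000, 0.500000), gamma' = (0.333333, 0.000000); Gamma_uuu = 0.000000, Gamma_uuv = 0.000000, Gamma_uvv = -1.032534, Gamma_vuu = 0.000000, Gamma_vuv = 0.119403, Gamma_vvv = 0.000000
  tau = 1.000000: gamma = (0.458333, 0.500000), gamma' = (0.333333, 0.000000); Gamma_uuu = 0.000000, Gamma_uuv = 0.000000, Gamma_uvv = -1.042808, Gamma_vuu = 0.000000, Gamma_vuv = 0.118227, Gamma_vvv = 0.000000
step 0: V^u = 1.8750, V^v = -2.0000
step 1: k1 = (0.000000, 0.082051), k2 = (0.000000, 0.080385), k3 = (0.000000, 0.080402), k4 = (0.000000, 0.078786); V <- V + (h/6)(k1 + 2k2 + 2k3 + k4): V^u = 1.8750, V^v = -1.9598
step 2: k1 = (0.000000, 0.078786), k2 = (0.000000, 0.077218), k3 = (0.000000, 0.077234), k4 = (0.000000, 0.075712); V <- V + (h/6)(k1 + 2k2 + 2k3 + k4): V^u = 1.8750, V^v = -1.9212


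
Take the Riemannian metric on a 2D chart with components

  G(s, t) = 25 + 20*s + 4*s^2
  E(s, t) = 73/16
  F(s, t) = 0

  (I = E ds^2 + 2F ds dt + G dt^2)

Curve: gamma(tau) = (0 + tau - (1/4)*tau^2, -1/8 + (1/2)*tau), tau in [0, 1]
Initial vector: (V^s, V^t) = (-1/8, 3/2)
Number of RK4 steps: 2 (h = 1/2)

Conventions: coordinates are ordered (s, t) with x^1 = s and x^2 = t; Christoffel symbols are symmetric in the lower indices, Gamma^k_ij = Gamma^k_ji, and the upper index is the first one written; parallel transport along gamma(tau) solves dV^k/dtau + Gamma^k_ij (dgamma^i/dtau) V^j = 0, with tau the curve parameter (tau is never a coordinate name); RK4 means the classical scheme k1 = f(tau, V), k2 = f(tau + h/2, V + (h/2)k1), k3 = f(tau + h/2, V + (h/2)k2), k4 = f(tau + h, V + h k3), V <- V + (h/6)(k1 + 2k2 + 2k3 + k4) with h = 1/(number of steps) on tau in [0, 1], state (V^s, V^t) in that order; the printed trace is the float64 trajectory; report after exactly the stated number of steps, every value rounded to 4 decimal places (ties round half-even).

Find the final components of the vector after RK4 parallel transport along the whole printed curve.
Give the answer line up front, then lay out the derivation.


Answer: V^s = 1.4729, V^t = 1.0482

gamma'(tau) = (1 - (1/2)*tau, 1/2); f(tau, V)^k = -Gamma^k_ij(gamma(tau)) gamma'^i(tau) V^j; h = 1/2; intermediate values shown to 6 dp
curve data and Christoffel symbols at the stage parameters:
  tau = 0.000000: gamma = (0.000000, -0.125000), gamma' = (1.000000, 0.500000); Gamma_sss = 0.000000, Gamma_sst = 0.000000, Gamma_stt = -2.191781, Gamma_tss = 0.000000, Gamma_tst = 0.400000, Gamma_ttt = 0.000000
  tau = 0.250000: gamma = (0.234375, 0.000000), gamma' = (0.875000, 0.500000); Gamma_sss = 0.000000, Gamma_sst = 0.000000, Gamma_stt = -2.397260, Gamma_tss = 0.000000, Gamma_tst = 0.365714, Gamma_ttt = 0.000000
  tau = 0.500000: gamma = (0.437500, 0.125000), gamma' = (0.750000, 0.500000); Gamma_sss = 0.000000, Gamma_sst = 0.000000, Gamma_stt = -2.575342, Gamma_tss = 0.000000, Gamma_tst = 0.340426, Gamma_ttt = 0.000000
  tau = 0.750000: gamma = (0.609375, 0.250000), gamma' = (0.625000, 0.500000); Gamma_sss = 0.000000, Gamma_sst = 0.000000, Gamma_stt = -2.726027, Gamma_tss = 0.000000, Gamma_tst = 0.321608, Gamma_ttt = 0.000000
  tau = 1.000000: gamma = (0.750000, 0.375000), gamma' = (0.500000, 0.500000); Gamma_sss = 0.000000, Gamma_sst = 0.000000, Gamma_stt = -2.849315, Gamma_tss = 0.000000, Gamma_tst = 0.307692, Gamma_ttt = 0.000000
step 0: V^s = -0.1250, V^t = 1.5000
step 1: k1 = (1.643836, -0.575000), k2 = (1.625642, -0.486290), k3 = (1.652225, -0.492555), k4 = (1.614383, -0.439438); V <- V + (h/6)(k1 + 2k2 + 2k3 + k4): V^s = 0.6928, V^t = 1.2523
step 2: k1 = (1.612580, -0.437670), k2 = (1.557795, -0.405967), k3 = (1.568599, -0.405358), k4 = (1.495383, -0.388734); V <- V + (h/6)(k1 + 2k2 + 2k3 + k4): V^s = 1.4729, V^t = 1.0482


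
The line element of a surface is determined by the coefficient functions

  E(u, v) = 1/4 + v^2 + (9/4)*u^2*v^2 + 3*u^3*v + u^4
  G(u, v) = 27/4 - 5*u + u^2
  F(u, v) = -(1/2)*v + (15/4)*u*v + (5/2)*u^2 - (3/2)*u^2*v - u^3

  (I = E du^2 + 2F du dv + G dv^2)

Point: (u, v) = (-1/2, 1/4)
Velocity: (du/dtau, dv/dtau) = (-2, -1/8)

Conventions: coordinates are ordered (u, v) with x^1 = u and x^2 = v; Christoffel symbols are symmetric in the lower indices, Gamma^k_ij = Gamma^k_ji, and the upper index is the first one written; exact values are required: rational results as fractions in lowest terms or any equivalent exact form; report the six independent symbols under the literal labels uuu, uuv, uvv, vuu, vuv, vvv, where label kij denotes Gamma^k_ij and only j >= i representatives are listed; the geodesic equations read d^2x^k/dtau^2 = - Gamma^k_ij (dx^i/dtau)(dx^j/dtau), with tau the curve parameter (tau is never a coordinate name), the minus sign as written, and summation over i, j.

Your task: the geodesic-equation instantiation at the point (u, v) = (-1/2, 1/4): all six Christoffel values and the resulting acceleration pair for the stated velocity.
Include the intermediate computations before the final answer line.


E = 81/256, F = 1/16, G = 19/2 at the point
E_u = -5/64, E_v = 13/32, F_u = -31/16, F_v = -11/4, G_u = -6, G_v = 0
EG - F^2 = 1537/512;  g^inv = (512/1537) * [[19/2, -1/16], [-1/16, 81/256]]
first-kind symbols [ij,l] = (1/2)(d_i g_jl + d_j g_il - d_l g_ij): [uu,u] = E_u/2 = -5/128, [uu,v] = F_u - E_v/2 = -137/64, [uv,u] = E_v/2 = 13/64, [uv,v] = G_u/2 = -3, [vv,u] = F_v - G_u/2 = 1/4, [vv,v] = G_v/2 = 0
Gamma^u_ij = (G*[ij,u] - F*[ij,v])/(EG - F^2), Gamma^v_ij = (E*[ij,v] - F*[ij,u])/(EG - F^2)
Gamma_uuu = -243/3074, Gamma_uuv = 1084/1537, Gamma_uvv = 1216/1537, Gamma_vuu = -11057/49184, Gamma_vuv = -985/3074, Gamma_vvv = -8/1537
d^2u/dtau^2 = -(Gamma_uuu*(-2)^2 + 2*Gamma_uuv*(-2)*(-1/8) + Gamma_uvv*(-1/8)^2) = -75/1537
d^2v/dtau^2 = -(Gamma_vuu*(-2)^2 + 2*Gamma_vuv*(-2)*(-1/8) + Gamma_vvv*(-1/8)^2) = 3257/3074

Answer: Gamma_uuu = -243/3074, Gamma_uuv = 1084/1537, Gamma_uvv = 1216/1537, Gamma_vuu = -11057/49184, Gamma_vuv = -985/3074, Gamma_vvv = -8/1537; accelerations (d^2u/dtau^2, d^2v/dtau^2) = (-75/1537, 3257/3074)


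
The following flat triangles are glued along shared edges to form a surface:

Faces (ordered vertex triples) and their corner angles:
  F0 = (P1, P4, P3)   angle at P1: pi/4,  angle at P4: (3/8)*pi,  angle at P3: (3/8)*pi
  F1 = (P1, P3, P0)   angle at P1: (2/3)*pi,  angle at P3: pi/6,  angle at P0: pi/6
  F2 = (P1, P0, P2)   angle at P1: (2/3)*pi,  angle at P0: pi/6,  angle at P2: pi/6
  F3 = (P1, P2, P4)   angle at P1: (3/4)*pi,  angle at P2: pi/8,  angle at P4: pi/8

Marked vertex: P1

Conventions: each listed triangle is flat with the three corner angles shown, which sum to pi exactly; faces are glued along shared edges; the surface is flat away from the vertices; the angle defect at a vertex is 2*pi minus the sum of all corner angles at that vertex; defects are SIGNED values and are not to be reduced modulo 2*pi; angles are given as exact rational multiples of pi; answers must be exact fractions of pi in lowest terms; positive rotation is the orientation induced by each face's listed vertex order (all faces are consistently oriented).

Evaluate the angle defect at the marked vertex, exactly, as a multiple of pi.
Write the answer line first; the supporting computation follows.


Answer: defect(P1) = -pi/3

Sum of corner angles at P1: (7/3)*pi
defect = 2*pi - (7/3)*pi


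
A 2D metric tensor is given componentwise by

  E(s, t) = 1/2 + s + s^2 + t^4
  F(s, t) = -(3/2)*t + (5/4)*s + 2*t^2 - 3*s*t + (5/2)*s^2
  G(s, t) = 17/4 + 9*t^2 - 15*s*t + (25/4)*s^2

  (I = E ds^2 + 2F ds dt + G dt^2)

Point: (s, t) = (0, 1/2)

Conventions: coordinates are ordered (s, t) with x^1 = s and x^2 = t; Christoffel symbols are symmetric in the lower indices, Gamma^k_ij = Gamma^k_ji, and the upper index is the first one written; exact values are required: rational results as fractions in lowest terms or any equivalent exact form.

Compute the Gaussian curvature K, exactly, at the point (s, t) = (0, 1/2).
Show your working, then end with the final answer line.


E = 9/16, F = -1/4, G = 13/2, EG - F^2 = 115/32 at the point
E_s = 1, E_t = 1/2, F_s = -1/4, F_t = 1/2, G_s = -15/2, G_t = 9
E_tt = 3, F_st = -3, G_ss = 25/2
Brioschi: K = (det M1 - det M2) / (EG - F^2)^2 with the standard first/second-derivative matrices M1, M2.
M1 = [[-E_tt/2 + F_st - G_ss/2, E_s/2, F_s - E_t/2], [F_t - G_s/2, E, F], [G_t/2, F, G]] = [[-43/4, 1/2, -1/2], [17/4, 9/16, -1/4], [9/2, -1/4, 13/2]]; det M1 = -6555/128
M2 = [[0, E_t/2, G_s/2], [E_t/2, E, F], [G_s/2, F, G]] = [[0, 1/4, -15/4], [1/4, 9/16, -1/4], [-15/4, -1/4, 13/2]]; det M2 = -2009/256
det M1 - det M2 = -11101/256; K = -11101/256 / (115/32)^2 = -44404/13225

Answer: K = -44404/13225


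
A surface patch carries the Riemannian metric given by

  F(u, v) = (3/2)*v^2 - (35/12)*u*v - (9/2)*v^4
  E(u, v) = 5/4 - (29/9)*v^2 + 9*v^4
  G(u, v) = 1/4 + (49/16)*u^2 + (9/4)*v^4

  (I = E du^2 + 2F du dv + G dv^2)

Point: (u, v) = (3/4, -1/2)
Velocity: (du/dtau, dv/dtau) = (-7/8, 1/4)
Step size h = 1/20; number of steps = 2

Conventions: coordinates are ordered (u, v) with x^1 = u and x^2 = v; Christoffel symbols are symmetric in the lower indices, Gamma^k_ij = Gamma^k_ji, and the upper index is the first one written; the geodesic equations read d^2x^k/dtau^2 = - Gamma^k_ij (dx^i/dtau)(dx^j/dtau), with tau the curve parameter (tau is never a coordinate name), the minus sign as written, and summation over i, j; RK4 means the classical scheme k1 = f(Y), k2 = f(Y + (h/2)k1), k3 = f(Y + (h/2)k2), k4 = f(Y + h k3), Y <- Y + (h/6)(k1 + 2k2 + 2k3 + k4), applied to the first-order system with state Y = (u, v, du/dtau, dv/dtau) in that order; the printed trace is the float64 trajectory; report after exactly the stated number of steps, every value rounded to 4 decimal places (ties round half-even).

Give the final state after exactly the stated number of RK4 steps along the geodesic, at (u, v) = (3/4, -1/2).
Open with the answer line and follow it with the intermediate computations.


Answer: u = 0.6667, v = -0.4789, du/dtau = -0.7884, dv/dtau = 0.1700

f(Y) = (du/dtau, dv/dtau, -Gamma^u_ij Y'^i Y'^j, -Gamma^v_ij Y'^i Y'^j) with the Gammas evaluated at the stage position; h = 0.050000; intermediate values shown to 6 dp
step 0: u = 0.7500, v = -0.5000, du/dtau = -0.8750, dv/dtau = 0.2500
step 1:
  k1: at (u, v) = (0.750000, -0.500000), (du/dtau, dv/dtau) = (-0.875000, 0.250000); Gamma_uuu = -3.469559, Gamma_uuv = -5.680813, Gamma_uvv = -10.063820, Gamma_vuu = 2.942024, Gamma_vuv = 4.279052, Gamma_vvv = 5.388912; k1 = (-0.875000, 0.250000, 0.800014, -0.717209)
  k2: at (u, v) = (0.728125, -0.493750), (du/dtau, dv/dtau) = (-0.855000, 0.232070); Gamma_uuu = -3.346046, Gamma_uuv = -5.374077, Gamma_uvv = -9.758589, Gamma_vuu = 2.915817, Gamma_vuv = 4.181083, Gamma_vvv = 5.305273; k2 = (-0.855000, 0.232070, 0.838959, -0.758038)
  k3: at (u, v) = (0.728625, -0.494198), (du/dtau, dv/dtau) = (-0.854026, 0.231049); Gamma_uuu = -3.356577, Gamma_uuv = -5.391391, Gamma_uvv = -9.756085, Gamma_vuu = 2.923032, Gamma_vuv = 4.189732, Gamma_vvv = 5.302562; k3 = (-0.854026, 0.231049, 0.841291, -0.761563)
  k4: at (u, v) = (0.707299, -0.488448), (du/dtau, dv/dtau) = (-0.832935, 0.211922); Gamma_uuu = -3.240185, Gamma_uuv = -5.101956, Gamma_uvv = -9.427101, Gamma_vuu = 2.901831, Gamma_vuv = 4.097091, Gamma_vvv = 5.200506; k4 = (-0.832935, 0.211922, 0.870194, -0.800382)
  Y <- Y + (h/6)(k1 + 2k2 + 2k3 + k4): u = 0.7073, v = -0.4884, du/dtau = -0.8331, dv/dtau = 0.2120
step 2:
  k1: at (u, v) = (0.707283, -0.488432), (du/dtau, dv/dtau) = (-0.833077, 0.212027); Gamma_uuu = -3.239807, Gamma_uuv = -5.101359, Gamma_uvv = -9.427171, Gamma_vuu = 2.901559, Gamma_vuv = 4.096779, Gamma_vvv = 5.200580; k1 = (-0.833077, 0.212027, 0.870132, -0.800262)
  k2: at (u, v) = (0.686457, -0.483131), (du/dtau, dv/dtau) = (-0.811324, 0.192020); Gamma_uuu = -3.131051, Gamma_uuv = -4.829734, Gamma_uvv = -9.082222, Gamma_vuu = 2.885679, Gamma_vuv = 4.010010, Gamma_vvv = 5.083989; k2 = (-0.811324, 0.192020, 0.891028, -0.837501)
  k3: at (u, v) = (0.687000, -0.483631), (du/dtau, dv/dtau) = (-0.810802, 0.191089); Gamma_uuu = -3.143387, Gamma_uuv = -4.849187, Gamma_uvv = -9.082862, Gamma_vuu = 2.894455, Gamma_vuv = 4.020170, Gamma_vvv = 5.083059; k3 = (-0.810802, 0.191089, 0.895500, -0.842688)
  k4: at (u, v) = (0.666743, -0.478878), (du/dtau, dv/dtau) = (-0.788302, 0.169892); Gamma_uuu = -3.046308, Gamma_uuv = -4.600376, Gamma_uvv = -8.730594, Gamma_vuu = 2.887277, Gamma_vuv = 3.942657, Gamma_vvv = 4.956402; k4 = (-0.788302, 0.169892, 0.912808, -0.881220)
  Y <- Y + (h/6)(k1 + 2k2 + 2k3 + k4): u = 0.6667, v = -0.4789, du/dtau = -0.7884, dv/dtau = 0.1700


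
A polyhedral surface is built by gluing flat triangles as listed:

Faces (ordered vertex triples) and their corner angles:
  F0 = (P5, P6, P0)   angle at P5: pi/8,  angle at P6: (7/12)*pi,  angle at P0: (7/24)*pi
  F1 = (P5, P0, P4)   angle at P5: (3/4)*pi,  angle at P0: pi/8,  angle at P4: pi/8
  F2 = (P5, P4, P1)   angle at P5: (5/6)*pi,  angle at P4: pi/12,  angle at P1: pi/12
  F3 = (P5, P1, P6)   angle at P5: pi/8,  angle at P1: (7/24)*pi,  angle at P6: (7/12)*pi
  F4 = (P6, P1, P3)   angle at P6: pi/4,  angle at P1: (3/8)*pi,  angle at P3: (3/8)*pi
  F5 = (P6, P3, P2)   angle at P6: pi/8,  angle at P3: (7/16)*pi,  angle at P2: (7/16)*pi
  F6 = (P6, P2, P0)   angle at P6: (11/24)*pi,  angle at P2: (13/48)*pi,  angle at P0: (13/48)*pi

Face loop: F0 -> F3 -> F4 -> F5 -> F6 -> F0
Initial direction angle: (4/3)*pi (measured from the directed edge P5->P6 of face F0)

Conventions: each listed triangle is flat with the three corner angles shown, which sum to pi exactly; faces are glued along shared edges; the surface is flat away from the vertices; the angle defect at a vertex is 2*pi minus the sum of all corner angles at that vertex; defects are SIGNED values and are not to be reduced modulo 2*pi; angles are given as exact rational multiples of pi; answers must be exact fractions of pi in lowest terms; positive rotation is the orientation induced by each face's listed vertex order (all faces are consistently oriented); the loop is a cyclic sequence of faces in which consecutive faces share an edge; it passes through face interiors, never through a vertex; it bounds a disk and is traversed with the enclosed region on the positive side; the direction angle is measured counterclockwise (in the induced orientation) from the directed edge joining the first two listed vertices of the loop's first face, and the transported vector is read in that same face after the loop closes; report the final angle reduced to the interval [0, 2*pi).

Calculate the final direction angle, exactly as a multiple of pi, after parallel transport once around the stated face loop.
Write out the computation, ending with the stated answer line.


enclosed vertex P6: corner angles sum to 2*pi, defect = 2*pi - 2*pi = 0
adding the enclosed defects to the starting angle (mod 2*pi, induced orientation) gives the holonomy
final angle = (4/3)*pi + 0 = (4/3)*pi (mod 2*pi)

Answer: final direction angle = (4/3)*pi


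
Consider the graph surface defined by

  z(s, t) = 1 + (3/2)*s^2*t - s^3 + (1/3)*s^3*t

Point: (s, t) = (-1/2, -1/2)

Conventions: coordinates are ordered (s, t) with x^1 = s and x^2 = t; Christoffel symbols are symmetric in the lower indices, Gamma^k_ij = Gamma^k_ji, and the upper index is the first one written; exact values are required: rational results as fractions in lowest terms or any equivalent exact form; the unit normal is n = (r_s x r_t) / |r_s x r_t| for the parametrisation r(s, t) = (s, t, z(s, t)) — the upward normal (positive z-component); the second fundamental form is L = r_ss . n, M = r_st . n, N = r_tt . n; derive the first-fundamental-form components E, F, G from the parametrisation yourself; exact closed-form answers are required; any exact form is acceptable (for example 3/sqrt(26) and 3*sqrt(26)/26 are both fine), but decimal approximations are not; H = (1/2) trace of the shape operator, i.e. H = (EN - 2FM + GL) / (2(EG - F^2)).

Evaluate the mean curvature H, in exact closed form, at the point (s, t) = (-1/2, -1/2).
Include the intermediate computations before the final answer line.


z_s = -1/8, z_t = 1/3, z_ss = 2, z_st = -5/4, z_tt = 0
E = 65/64, F = -1/24, G = 10/9; answer radicand W^2 = 649/576
unnormalised second-form numerators: l = 2, m = -5/4, n = 0; L = l/sqrt(649/576), and similarly M = m/sqrt(W^2), N = n/sqrt(W^2)
H = (E*n - 2*F*m + G*l) / (2*(EG - F^2)*sqrt(W^2)); E*n - 2*F*m + G*l = 305/144, EG - F^2 = 649/576, so H = (610/649)/sqrt(649/576)

Answer: H = 14640*sqrt(649)/421201


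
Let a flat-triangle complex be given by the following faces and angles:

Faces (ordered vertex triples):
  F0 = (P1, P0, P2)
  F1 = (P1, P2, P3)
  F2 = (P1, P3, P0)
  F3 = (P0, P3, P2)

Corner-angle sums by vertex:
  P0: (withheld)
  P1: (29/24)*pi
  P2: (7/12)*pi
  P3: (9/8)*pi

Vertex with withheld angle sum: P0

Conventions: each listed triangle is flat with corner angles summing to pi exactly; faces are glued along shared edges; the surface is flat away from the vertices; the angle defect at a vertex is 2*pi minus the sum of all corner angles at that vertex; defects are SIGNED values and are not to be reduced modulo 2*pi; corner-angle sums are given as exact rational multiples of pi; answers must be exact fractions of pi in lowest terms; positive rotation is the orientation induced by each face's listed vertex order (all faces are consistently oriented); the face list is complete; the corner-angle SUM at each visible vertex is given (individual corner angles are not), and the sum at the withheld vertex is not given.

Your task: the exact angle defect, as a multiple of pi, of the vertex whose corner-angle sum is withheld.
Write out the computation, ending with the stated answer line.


V = 4, E = 6, F = 4; chi = V - E + F = 2
Gauss-Bonnet: total defect = 2*pi*chi = 4*pi; visible defects sum to (37/12)*pi

Answer: defect(P0) = (11/12)*pi


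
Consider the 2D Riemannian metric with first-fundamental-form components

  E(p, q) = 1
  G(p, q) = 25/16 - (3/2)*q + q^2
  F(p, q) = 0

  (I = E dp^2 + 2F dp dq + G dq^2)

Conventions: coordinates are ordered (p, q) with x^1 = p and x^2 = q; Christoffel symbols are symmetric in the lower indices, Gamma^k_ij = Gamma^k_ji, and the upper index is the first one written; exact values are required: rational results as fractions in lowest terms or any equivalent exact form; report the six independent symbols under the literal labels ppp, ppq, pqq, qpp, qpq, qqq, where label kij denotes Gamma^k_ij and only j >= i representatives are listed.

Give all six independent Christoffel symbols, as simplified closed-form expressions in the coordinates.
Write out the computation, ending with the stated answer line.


E = 1; F = 0; G = 25/16 - (3/2)*q + q^2
Gamma^k_ij = (1/2) g^{kl} (d_i g_jl + d_j g_il - d_l g_ij), with g^inv = (1/(EG-F^2)) [[G, -F], [-F, E]]
first partials: E_p = 0, E_q = 0, F_p = 0, F_q = 0, G_p = 0, G_q = -3/2 + 2*q
D = EG - F^2 = 25/16 - (3/2)*q + q^2
expanded: Gamma^p_pp = (G E_p - 2F F_p + F E_q)/(2D), Gamma^p_pq = (G E_q - F G_p)/(2D), Gamma^p_qq = (2G F_q - G G_p - F G_q)/(2D), Gamma^q_pp = (2E F_p - E E_q - F E_p)/(2D), Gamma^q_pq = (E G_p - F E_q)/(2D), Gamma^q_qq = (E G_q - 2F F_q + F G_p)/(2D); substitute and cancel common factors

Answer: Gamma_ppp = 0, Gamma_ppq = 0, Gamma_pqq = 0, Gamma_qpp = 0, Gamma_qpq = 0, Gamma_qqq = (16*q - 12)/(16*q^2 - 24*q + 25)


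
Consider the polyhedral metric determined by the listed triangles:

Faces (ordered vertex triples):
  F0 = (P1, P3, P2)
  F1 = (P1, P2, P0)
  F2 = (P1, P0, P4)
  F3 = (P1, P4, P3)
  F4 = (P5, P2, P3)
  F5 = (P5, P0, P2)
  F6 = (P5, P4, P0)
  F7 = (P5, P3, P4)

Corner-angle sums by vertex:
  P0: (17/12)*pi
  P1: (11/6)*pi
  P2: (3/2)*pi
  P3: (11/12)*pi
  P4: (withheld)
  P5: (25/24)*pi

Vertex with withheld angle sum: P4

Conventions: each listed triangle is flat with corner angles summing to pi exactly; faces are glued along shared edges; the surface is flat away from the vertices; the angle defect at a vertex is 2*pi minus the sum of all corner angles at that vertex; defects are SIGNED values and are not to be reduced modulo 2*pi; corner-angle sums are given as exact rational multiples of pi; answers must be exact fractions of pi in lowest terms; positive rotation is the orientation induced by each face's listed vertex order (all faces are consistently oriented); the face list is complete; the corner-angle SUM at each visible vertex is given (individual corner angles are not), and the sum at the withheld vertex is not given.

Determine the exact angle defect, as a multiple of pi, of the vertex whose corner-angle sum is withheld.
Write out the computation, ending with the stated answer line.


V = 6, E = 12, F = 8; chi = V - E + F = 2
Gauss-Bonnet: total defect = 2*pi*chi = 4*pi; visible defects sum to (79/24)*pi

Answer: defect(P4) = (17/24)*pi


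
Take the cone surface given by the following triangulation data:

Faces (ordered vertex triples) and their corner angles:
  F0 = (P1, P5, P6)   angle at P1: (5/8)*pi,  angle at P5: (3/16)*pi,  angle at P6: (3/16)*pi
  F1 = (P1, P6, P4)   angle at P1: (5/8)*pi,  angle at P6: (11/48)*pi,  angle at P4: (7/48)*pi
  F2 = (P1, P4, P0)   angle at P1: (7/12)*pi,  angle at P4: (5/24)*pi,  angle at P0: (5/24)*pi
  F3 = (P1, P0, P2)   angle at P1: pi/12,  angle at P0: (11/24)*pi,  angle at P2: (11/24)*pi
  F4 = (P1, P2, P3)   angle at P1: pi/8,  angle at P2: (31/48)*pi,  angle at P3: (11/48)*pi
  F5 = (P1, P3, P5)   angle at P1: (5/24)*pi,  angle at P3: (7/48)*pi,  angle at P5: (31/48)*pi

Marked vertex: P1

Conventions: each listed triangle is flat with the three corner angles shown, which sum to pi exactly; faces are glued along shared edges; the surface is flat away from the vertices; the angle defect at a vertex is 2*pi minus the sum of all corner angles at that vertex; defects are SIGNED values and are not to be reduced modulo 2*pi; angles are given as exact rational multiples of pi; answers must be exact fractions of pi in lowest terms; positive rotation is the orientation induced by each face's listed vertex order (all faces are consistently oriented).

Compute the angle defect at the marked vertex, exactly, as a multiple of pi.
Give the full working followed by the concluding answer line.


Sum of corner angles at P1: (9/4)*pi
defect = 2*pi - (9/4)*pi

Answer: defect(P1) = -pi/4
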